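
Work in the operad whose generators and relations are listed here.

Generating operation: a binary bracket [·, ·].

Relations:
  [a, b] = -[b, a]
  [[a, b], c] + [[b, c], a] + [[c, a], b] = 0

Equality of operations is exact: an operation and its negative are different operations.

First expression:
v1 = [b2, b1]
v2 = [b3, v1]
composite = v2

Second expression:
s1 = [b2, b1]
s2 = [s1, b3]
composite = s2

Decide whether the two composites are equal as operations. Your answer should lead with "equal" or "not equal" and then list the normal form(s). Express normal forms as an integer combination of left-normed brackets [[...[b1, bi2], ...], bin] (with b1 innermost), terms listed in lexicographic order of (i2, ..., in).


Reducing the first expression gives [[b1, b2], b3]
Reducing the second expression gives -[[b1, b2], b3]
Different reductions; not equal.

not equal: they reduce to [[b1, b2], b3] and -[[b1, b2], b3]


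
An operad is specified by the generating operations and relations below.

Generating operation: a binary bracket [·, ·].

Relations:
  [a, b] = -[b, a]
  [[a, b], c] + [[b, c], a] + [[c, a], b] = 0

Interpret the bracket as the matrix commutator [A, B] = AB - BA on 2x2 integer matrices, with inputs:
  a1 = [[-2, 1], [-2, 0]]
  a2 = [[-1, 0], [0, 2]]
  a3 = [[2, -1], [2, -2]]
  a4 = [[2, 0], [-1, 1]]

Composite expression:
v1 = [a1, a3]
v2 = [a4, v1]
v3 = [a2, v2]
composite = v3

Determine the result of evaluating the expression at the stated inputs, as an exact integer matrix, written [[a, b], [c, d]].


[[0, 6], [12, 0]]

[a1, a3] = [[0, -2], [-4, 0]]
[a4, [a1, a3]] = [[-2, -2], [4, 2]]
[a2, [a4, [a1, a3]]] = [[0, 6], [12, 0]]


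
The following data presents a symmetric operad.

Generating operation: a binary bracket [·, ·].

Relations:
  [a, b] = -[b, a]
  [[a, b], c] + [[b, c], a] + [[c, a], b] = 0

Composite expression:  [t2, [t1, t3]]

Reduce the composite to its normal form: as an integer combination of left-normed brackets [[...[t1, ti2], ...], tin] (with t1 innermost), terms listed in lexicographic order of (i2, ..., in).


-[[t1, t3], t2]


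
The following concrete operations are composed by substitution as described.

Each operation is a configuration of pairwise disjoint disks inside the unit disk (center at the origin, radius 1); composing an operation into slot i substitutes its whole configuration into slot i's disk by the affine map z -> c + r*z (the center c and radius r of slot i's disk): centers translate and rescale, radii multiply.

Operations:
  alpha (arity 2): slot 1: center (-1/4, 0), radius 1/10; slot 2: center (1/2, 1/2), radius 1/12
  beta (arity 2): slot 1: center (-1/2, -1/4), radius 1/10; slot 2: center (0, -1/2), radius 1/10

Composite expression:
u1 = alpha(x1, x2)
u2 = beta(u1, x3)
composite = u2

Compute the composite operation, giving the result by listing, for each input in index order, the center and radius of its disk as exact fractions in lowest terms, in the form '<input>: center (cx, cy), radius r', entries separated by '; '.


x1: center (-21/40, -1/4), radius 1/100; x2: center (-9/20, -1/5), radius 1/120; x3: center (0, -1/2), radius 1/10

Follow each x-input down from beta: c' goes to c + r*c', radius to r*r'.
for x1, the 2-step affine chain lands on center (-21/40, -1/4), radius 1/100
for x2, the 2-step affine chain lands on center (-9/20, -1/5), radius 1/120
for x3, the 1-step affine chain lands on center (0, -1/2), radius 1/10


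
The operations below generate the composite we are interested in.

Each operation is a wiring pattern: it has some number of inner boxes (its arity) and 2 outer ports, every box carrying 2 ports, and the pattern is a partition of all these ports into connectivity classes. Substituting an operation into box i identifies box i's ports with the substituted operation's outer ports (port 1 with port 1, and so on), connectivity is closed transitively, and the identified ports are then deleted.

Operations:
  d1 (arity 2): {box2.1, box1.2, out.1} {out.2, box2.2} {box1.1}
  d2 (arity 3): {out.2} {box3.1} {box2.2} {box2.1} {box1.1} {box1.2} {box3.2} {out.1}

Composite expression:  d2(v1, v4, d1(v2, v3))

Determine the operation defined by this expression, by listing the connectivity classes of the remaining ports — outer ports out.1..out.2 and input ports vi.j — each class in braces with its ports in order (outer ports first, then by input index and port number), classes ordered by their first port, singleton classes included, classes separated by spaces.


{out.1} {out.2} {v1.1} {v1.2} {v2.1} {v2.2, v3.1} {v3.2} {v4.1} {v4.2}

Treat the ports identified at d2 as solder joints: merge, then drop.
composing d1 on (v2, v3), with out.j its own outer ports: {out.1, v2.2, v3.1} {out.2, v3.2} {v2.1}
composing d2 on (v1, v4, v2, v3), with out.j its own outer ports: {out.1} {out.2} {v1.1} {v1.2} {v2.1} {v2.2, v3.1} {v3.2} {v4.1} {v4.2}


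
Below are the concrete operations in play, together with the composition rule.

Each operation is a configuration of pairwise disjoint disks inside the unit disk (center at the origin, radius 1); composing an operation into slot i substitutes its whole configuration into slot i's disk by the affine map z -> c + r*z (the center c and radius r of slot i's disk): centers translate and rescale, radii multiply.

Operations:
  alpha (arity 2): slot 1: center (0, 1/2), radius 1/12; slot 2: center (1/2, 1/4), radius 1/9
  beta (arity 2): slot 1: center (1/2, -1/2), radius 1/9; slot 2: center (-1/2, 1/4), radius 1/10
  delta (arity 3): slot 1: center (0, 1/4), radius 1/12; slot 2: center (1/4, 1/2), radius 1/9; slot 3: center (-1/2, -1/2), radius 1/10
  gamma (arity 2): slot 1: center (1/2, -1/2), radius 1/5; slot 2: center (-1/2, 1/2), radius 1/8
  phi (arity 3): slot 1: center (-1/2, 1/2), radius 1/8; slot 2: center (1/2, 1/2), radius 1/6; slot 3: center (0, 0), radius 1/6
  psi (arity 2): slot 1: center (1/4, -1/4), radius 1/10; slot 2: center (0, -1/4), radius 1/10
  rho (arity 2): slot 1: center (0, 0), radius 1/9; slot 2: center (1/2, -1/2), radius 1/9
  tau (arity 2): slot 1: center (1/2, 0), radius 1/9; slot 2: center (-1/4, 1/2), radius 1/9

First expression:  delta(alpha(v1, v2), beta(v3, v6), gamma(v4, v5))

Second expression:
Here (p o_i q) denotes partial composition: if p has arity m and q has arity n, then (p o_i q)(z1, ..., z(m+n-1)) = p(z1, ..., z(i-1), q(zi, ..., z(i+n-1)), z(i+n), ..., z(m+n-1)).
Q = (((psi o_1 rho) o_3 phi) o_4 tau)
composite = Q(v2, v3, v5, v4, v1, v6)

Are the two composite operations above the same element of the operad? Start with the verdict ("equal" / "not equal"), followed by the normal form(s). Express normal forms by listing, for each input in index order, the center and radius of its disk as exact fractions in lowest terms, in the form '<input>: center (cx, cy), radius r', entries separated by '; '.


not equal — first v1: center (0, 7/24), radius 1/144; v2: center (1/24, 13/48), radius 1/108; v3: center (11/36, 4/9), radius 1/81; v4: center (-9/20, -11/20), radius 1/50; v5: center (-11/20, -9/20), radius 1/80; v6: center (7/36, 19/36), radius 1/90, second v1: center (11/240, -23/120), radius 1/540; v2: center (1/4, -1/4), radius 1/90; v3: center (3/10, -3/10), radius 1/90; v4: center (7/120, -1/5), radius 1/540; v5: center (-1/20, -1/5), radius 1/80; v6: center (0, -1/4), radius 1/60

Reducing the first expression gives v1: center (0, 7/24), radius 1/144; v2: center (1/24, 13/48), radius 1/108; v3: center (11/36, 4/9), radius 1/81; v4: center (-9/20, -11/20), radius 1/50; v5: center (-11/20, -9/20), radius 1/80; v6: center (7/36, 19/36), radius 1/90
Reducing the second expression gives v1: center (11/240, -23/120), radius 1/540; v2: center (1/4, -1/4), radius 1/90; v3: center (3/10, -3/10), radius 1/90; v4: center (7/120, -1/5), radius 1/540; v5: center (-1/20, -1/5), radius 1/80; v6: center (0, -1/4), radius 1/60
They disagree, so not equal.


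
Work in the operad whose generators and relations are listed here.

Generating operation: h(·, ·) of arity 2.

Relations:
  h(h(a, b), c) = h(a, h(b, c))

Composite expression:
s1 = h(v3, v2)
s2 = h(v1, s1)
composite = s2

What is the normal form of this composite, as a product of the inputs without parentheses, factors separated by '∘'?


v1 ∘ v3 ∘ v2

The h-tree's shape is irrelevant; the v-reading-order decides.
h(v3, v2) collapses to v3 ∘ v2
h(v1, h(v3, v2)) collapses to v1 ∘ v3 ∘ v2


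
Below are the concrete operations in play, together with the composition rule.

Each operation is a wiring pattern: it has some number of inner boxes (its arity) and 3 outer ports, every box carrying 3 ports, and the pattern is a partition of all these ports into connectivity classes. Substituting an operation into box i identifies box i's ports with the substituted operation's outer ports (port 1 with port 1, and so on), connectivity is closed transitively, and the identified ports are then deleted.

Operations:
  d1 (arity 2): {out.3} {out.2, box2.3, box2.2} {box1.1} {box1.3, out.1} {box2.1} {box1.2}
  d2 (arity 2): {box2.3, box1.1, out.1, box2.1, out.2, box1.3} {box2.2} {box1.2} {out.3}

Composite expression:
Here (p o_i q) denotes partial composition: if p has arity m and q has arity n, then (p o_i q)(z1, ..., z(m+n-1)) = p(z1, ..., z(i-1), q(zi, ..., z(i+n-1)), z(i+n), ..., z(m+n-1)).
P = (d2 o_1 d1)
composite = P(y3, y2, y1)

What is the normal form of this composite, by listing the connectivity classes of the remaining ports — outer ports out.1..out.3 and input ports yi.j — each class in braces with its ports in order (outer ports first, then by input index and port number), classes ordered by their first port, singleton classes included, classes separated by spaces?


{out.1, out.2, y1.1, y1.3, y3.3} {out.3} {y1.2} {y2.1} {y2.2, y2.3} {y3.1} {y3.2}

Connectivity passes through glued d2-boundaries; trace each wire chain.
after d1, the pattern on (y3, y2) reads {out.1, y3.3} {out.2, y2.2, y2.3} {out.3} {y2.1} {y3.1} {y3.2} (out.j = its outer ports)
after d2, the pattern on (y3, y2, y1) reads {out.1, out.2, y1.1, y1.3, y3.3} {out.3} {y1.2} {y2.1} {y2.2, y2.3} {y3.1} {y3.2} (out.j = its outer ports)


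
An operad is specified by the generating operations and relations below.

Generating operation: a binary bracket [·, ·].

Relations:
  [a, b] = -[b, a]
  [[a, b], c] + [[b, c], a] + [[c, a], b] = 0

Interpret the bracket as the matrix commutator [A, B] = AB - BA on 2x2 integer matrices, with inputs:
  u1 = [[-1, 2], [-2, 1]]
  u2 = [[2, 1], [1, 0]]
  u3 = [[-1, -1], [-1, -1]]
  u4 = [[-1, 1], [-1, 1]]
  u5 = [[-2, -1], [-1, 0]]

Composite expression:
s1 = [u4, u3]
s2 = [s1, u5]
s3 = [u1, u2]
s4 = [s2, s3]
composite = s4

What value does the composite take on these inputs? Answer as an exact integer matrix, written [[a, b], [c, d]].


[u4, u3] = [[-2, 2], [-2, 2]]
[[u4, u3], u5] = [[-4, 8], [0, 4]]
[u1, u2] = [[4, -6], [-2, -4]]
[[[u4, u3], u5], [u1, u2]] = [[-16, -16], [-16, 16]]

[[-16, -16], [-16, 16]]


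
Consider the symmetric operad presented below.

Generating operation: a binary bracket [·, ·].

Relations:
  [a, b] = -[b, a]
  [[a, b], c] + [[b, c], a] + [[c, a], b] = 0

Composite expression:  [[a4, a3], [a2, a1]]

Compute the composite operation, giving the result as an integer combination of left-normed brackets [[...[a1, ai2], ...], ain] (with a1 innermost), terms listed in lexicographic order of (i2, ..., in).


Expand each bracket as ab - ba; the a1-initial words give the coefficients.
Composite bracket: [[a4, a3], [a2, a1]]
Under [a, b] = ab - ba we get 8 signed associative words (2^3 = 8).
Coefficients come from the a1-initial words:
  word a1a2a3a4 has sign -1, contributing -[[[a1, a2], a3], a4]
  word a1a2a4a3 has sign +1, contributing +[[[a1, a2], a4], a3]

-[[[a1, a2], a3], a4] + [[[a1, a2], a4], a3]


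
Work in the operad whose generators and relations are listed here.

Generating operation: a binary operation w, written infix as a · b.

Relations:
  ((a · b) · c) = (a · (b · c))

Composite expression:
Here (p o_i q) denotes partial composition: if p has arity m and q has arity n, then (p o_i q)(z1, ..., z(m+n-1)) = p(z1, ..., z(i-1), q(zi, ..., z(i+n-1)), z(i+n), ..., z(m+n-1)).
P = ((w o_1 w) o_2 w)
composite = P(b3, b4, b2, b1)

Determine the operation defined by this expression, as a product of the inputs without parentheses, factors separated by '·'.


b3 · b4 · b2 · b1

Key point: w is associative — brackets drop, the b-order remains.
(b4 · b2) reduces to b4 · b2
(b3 · (b4 · b2)) reduces to b3 · b4 · b2
((b3 · (b4 · b2)) · b1) reduces to b3 · b4 · b2 · b1


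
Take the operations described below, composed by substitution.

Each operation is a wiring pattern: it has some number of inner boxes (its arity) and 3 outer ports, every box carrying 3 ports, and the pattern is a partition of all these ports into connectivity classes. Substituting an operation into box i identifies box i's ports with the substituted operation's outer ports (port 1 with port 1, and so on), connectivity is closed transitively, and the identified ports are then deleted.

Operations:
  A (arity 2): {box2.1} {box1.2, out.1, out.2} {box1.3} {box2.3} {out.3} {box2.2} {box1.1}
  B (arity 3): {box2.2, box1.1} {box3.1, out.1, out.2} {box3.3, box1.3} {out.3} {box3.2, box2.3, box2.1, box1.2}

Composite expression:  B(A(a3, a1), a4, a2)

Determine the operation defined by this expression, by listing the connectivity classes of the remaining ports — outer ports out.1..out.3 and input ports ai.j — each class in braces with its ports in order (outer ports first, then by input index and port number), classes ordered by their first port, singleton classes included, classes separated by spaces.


{out.1, out.2, a2.1} {out.3} {a1.1} {a1.2} {a1.3} {a2.2, a3.2, a4.1, a4.2, a4.3} {a2.3} {a3.1} {a3.3}

Connectivity passes through glued B-boundaries; trace each wire chain.
A over (a3, a1) gives {out.1, out.2, a3.2} {out.3} {a1.1} {a1.2} {a1.3} {a3.1} {a3.3}, out.j being that stage's outer ports
B over (a3, a1, a4, a2) gives {out.1, out.2, a2.1} {out.3} {a1.1} {a1.2} {a1.3} {a2.2, a3.2, a4.1, a4.2, a4.3} {a2.3} {a3.1} {a3.3}, out.j being that stage's outer ports


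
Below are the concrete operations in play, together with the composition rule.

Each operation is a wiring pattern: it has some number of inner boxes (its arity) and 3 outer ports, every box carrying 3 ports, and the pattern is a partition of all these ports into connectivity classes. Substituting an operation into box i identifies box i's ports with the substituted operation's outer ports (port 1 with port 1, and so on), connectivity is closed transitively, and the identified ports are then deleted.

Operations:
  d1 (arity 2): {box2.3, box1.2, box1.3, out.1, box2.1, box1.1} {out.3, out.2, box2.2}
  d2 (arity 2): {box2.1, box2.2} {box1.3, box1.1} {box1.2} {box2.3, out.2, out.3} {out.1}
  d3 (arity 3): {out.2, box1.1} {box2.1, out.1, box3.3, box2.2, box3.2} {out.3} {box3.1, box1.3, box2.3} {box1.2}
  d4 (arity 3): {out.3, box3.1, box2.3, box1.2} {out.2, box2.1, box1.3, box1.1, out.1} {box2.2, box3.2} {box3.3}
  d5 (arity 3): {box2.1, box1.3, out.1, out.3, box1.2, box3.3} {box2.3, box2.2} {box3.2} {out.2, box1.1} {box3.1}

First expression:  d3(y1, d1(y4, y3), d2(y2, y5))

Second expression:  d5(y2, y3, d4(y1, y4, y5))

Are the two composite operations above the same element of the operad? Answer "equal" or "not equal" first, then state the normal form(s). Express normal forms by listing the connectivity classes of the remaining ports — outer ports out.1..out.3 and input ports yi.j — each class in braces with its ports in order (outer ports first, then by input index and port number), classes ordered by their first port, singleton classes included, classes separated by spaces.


Normal form of the first expression: {out.1, y1.3, y3.1, y3.2, y3.3, y4.1, y4.2, y4.3, y5.3} {out.2, y1.1} {out.3} {y1.2} {y2.1, y2.3} {y2.2} {y5.1, y5.2}
Normal form of the second expression: {out.1, out.3, y1.2, y2.2, y2.3, y3.1, y4.3, y5.1} {out.2, y2.1} {y1.1, y1.3, y4.1} {y3.2, y3.3} {y4.2, y5.2} {y5.3}
The forms do not match — not equal.

not equal; first: {out.1, y1.3, y3.1, y3.2, y3.3, y4.1, y4.2, y4.3, y5.3} {out.2, y1.1} {out.3} {y1.2} {y2.1, y2.3} {y2.2} {y5.1, y5.2}; second: {out.1, out.3, y1.2, y2.2, y2.3, y3.1, y4.3, y5.1} {out.2, y2.1} {y1.1, y1.3, y4.1} {y3.2, y3.3} {y4.2, y5.2} {y5.3}


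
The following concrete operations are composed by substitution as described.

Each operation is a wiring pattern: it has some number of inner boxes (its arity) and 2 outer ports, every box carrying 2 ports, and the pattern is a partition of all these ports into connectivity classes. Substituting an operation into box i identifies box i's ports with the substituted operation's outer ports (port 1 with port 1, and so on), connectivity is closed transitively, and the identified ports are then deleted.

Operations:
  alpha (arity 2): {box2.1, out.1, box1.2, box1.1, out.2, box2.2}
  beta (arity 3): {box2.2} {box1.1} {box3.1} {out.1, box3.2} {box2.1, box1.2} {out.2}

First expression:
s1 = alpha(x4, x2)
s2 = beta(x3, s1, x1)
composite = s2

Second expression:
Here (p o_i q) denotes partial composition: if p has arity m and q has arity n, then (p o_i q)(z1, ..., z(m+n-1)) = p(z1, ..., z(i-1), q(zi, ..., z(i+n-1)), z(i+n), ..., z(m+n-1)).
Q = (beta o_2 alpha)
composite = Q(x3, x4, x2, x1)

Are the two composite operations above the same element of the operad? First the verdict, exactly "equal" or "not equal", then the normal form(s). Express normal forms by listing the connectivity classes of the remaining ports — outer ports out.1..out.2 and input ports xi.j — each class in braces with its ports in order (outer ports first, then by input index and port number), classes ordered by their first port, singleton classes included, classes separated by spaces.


The first expression reduces to {out.1, x1.2} {out.2} {x1.1} {x2.1, x2.2, x3.2, x4.1, x4.2} {x3.1}
The second expression reduces to {out.1, x1.2} {out.2} {x1.1} {x2.1, x2.2, x3.2, x4.1, x4.2} {x3.1}
Same normal form: equal.

equal; the common form is {out.1, x1.2} {out.2} {x1.1} {x2.1, x2.2, x3.2, x4.1, x4.2} {x3.1}


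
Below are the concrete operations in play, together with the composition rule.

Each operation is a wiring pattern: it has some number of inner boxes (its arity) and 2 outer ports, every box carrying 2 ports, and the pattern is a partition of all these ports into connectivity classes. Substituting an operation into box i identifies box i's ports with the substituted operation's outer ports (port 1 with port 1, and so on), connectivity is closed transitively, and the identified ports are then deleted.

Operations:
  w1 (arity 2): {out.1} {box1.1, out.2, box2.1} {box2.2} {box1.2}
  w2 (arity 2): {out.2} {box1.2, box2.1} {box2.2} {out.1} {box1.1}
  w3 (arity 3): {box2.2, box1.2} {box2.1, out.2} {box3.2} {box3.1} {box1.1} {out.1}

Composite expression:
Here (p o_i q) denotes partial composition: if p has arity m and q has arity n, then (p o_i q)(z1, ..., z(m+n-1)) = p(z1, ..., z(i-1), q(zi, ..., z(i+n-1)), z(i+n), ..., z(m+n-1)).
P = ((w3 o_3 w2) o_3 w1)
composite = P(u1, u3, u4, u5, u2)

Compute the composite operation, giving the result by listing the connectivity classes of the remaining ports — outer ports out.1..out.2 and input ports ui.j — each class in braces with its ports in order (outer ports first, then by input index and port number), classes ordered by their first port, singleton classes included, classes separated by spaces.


{out.1} {out.2, u3.1} {u1.1} {u1.2, u3.2} {u2.1, u4.1, u5.1} {u2.2} {u4.2} {u5.2}

Reachability decides: close wires over w3-identified ports.
stage w1: inputs (u4, u5), connectivity {out.1} {out.2, u4.1, u5.1} {u4.2} {u5.2}, out.j its boundary
stage w2: inputs (u4, u5, u2), connectivity {out.1} {out.2} {u2.1, u4.1, u5.1} {u2.2} {u4.2} {u5.2}, out.j its boundary
stage w3: inputs (u1, u3, u4, u5, u2), connectivity {out.1} {out.2, u3.1} {u1.1} {u1.2, u3.2} {u2.1, u4.1, u5.1} {u2.2} {u4.2} {u5.2}, out.j its boundary


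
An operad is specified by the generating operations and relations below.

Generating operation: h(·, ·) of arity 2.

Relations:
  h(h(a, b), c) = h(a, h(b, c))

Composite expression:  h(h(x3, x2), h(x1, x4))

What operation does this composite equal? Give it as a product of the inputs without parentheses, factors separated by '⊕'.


x3 ⊕ x2 ⊕ x1 ⊕ x4

All parenthesizations of h agree; list the x-inputs left to right.
h(x3, x2) linearizes to x3 ⊕ x2
h(x1, x4) linearizes to x1 ⊕ x4
h(h(x3, x2), h(x1, x4)) linearizes to x3 ⊕ x2 ⊕ x1 ⊕ x4


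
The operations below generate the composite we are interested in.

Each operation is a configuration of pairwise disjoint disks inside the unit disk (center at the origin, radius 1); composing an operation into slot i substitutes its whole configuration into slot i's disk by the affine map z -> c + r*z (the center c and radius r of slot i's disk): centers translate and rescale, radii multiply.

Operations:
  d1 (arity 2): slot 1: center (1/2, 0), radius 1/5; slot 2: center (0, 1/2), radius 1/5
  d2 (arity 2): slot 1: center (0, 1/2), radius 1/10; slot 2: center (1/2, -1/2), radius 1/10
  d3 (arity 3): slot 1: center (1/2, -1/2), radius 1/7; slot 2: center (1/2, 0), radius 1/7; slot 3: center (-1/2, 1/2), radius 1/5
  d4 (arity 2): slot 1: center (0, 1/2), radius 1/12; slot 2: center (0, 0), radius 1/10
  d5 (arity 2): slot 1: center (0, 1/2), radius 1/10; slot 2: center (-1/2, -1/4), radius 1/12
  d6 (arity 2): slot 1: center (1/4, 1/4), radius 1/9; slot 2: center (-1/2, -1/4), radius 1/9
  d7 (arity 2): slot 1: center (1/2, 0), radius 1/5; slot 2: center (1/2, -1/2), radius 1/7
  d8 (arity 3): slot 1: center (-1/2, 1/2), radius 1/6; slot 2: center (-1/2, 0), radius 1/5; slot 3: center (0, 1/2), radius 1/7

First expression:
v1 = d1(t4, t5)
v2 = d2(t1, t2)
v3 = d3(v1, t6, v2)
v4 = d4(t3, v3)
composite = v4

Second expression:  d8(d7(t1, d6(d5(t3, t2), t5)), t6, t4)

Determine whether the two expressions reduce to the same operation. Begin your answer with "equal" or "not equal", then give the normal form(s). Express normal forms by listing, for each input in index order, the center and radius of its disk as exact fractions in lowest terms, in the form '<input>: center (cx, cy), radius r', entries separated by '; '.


not equal; the first gives t1: center (-1/20, 3/50), radius 1/500; t2: center (-1/25, 1/25), radius 1/500; t3: center (0, 1/2), radius 1/12; t4: center (2/35, -1/20), radius 1/350; t5: center (1/20, -3/70), radius 1/350; t6: center (1/20, 0), radius 1/70 and the second t1: center (-5/12, 1/2), radius 1/30; t2: center (-89/216, 319/756), radius 1/4536; t3: center (-23/56, 641/1512), radius 1/3780; t4: center (0, 1/2), radius 1/7; t5: center (-3/7, 23/56), radius 1/378; t6: center (-1/2, 0), radius 1/5

Normal form of the first expression: t1: center (-1/20, 3/50), radius 1/500; t2: center (-1/25, 1/25), radius 1/500; t3: center (0, 1/2), radius 1/12; t4: center (2/35, -1/20), radius 1/350; t5: center (1/20, -3/70), radius 1/350; t6: center (1/20, 0), radius 1/70
Normal form of the second expression: t1: center (-5/12, 1/2), radius 1/30; t2: center (-89/216, 319/756), radius 1/4536; t3: center (-23/56, 641/1512), radius 1/3780; t4: center (0, 1/2), radius 1/7; t5: center (-3/7, 23/56), radius 1/378; t6: center (-1/2, 0), radius 1/5
They disagree, so not equal.


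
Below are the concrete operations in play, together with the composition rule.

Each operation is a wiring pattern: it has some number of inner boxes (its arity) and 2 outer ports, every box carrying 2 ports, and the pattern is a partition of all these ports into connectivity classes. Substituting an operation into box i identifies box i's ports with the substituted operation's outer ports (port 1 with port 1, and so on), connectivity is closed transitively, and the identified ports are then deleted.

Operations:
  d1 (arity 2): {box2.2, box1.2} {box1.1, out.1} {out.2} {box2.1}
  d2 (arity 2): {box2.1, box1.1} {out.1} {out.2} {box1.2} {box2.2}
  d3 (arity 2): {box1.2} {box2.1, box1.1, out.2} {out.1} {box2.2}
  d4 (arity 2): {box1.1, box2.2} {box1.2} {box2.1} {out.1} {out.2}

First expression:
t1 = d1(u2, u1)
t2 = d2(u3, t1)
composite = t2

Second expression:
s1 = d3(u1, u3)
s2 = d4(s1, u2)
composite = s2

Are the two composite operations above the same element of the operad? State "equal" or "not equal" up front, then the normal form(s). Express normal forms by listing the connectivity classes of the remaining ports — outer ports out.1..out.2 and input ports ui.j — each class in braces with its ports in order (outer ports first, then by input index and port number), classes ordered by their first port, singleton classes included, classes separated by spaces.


Reducing the first expression gives {out.1} {out.2} {u1.1} {u1.2, u2.2} {u2.1, u3.1} {u3.2}
Reducing the second expression gives {out.1} {out.2} {u1.1, u3.1} {u1.2} {u2.1} {u2.2} {u3.2}
The normal forms differ: not equal.

not equal — first {out.1} {out.2} {u1.1} {u1.2, u2.2} {u2.1, u3.1} {u3.2}, second {out.1} {out.2} {u1.1, u3.1} {u1.2} {u2.1} {u2.2} {u3.2}


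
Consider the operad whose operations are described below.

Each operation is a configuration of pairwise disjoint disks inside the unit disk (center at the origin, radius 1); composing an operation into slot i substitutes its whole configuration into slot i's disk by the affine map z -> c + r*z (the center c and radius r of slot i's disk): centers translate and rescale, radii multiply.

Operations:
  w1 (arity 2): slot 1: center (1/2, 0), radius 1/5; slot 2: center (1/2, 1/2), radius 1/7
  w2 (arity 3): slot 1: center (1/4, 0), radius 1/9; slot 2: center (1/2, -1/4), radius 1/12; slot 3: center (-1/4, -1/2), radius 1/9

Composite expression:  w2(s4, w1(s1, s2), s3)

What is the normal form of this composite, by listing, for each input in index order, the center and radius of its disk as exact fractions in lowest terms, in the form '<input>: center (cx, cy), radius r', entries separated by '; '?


s1: center (13/24, -1/4), radius 1/60; s2: center (13/24, -5/24), radius 1/84; s3: center (-1/4, -1/2), radius 1/9; s4: center (1/4, 0), radius 1/9


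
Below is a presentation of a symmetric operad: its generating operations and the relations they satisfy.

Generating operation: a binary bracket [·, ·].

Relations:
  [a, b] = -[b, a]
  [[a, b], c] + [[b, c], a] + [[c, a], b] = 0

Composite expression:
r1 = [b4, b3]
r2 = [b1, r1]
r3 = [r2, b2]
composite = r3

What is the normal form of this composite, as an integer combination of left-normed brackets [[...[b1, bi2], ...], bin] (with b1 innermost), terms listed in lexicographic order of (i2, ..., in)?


-[[[b1, b3], b4], b2] + [[[b1, b4], b3], b2]


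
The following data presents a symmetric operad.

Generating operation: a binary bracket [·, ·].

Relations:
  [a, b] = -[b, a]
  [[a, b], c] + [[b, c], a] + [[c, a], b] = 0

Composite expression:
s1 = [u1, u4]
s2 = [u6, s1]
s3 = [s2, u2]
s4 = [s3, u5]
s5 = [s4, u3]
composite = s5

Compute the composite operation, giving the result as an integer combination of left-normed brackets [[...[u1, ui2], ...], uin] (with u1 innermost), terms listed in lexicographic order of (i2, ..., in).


-[[[[[u1, u4], u6], u2], u5], u3]

Expand each bracket as ab - ba; the u1-initial words give the coefficients.
Composite bracket: [[[[u6, [u1, u4]], u2], u5], u3]
Applying ab - ba throughout gives 32 signed words (2^5 = 32).
Coefficients come from the u1-initial words:
  sign of u1u4u6u2u5u3 is -1, so it contributes -[[[[[u1, u4], u6], u2], u5], u3]


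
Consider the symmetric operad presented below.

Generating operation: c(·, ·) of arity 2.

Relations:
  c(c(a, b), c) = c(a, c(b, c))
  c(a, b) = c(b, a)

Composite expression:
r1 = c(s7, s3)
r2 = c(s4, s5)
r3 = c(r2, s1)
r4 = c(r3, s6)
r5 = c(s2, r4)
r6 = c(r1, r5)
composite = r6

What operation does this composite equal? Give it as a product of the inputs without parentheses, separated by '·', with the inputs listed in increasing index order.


s1 · s2 · s3 · s4 · s5 · s6 · s7


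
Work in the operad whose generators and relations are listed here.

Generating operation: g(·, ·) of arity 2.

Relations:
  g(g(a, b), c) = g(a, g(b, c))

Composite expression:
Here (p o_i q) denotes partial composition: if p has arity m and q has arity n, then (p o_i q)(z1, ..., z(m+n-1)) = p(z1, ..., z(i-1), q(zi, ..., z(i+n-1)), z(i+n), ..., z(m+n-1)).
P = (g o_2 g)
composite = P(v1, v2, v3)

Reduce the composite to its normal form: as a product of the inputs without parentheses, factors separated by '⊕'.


Under associativity of g, the answer is the v's in reading order.
g(v2, v3) spells out as v2 ⊕ v3
g(v1, g(v2, v3)) spells out as v1 ⊕ v2 ⊕ v3

v1 ⊕ v2 ⊕ v3


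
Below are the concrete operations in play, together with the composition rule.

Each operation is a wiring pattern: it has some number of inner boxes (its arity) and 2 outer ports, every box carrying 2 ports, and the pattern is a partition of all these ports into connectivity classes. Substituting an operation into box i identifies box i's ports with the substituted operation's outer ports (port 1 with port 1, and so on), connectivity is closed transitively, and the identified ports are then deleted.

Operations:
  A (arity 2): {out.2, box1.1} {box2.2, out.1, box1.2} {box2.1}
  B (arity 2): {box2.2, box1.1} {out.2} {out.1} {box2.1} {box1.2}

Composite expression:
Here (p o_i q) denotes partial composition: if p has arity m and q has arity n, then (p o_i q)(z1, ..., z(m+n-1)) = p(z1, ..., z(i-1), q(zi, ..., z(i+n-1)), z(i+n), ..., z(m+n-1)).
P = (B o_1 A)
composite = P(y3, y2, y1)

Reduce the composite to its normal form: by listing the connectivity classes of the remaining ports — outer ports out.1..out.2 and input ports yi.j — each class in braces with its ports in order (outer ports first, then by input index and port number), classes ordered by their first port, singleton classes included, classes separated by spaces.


{out.1} {out.2} {y1.1} {y1.2, y2.2, y3.2} {y2.1} {y3.1}

Treat the ports identified at B as solder joints: merge, then drop.
stage A: inputs (y3, y2), connectivity {out.1, y2.2, y3.2} {out.2, y3.1} {y2.1}, out.j its boundary
stage B: inputs (y3, y2, y1), connectivity {out.1} {out.2} {y1.1} {y1.2, y2.2, y3.2} {y2.1} {y3.1}, out.j its boundary


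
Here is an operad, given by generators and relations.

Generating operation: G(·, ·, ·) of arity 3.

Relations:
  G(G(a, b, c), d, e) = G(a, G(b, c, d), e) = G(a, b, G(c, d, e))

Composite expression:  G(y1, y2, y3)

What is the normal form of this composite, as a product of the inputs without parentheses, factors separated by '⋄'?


y1 ⋄ y2 ⋄ y3

The G-tree's shape is irrelevant; the y-reading-order decides.
G(y1, y2, y3) flattens to y1 ⋄ y2 ⋄ y3


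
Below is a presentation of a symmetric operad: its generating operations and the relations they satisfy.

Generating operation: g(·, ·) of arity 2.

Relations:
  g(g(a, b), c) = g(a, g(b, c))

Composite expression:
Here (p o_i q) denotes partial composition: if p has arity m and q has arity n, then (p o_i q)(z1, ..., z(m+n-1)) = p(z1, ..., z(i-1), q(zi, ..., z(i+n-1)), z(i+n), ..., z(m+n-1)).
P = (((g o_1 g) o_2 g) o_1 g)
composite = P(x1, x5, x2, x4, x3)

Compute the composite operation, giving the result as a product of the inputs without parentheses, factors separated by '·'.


x1 · x5 · x2 · x4 · x3


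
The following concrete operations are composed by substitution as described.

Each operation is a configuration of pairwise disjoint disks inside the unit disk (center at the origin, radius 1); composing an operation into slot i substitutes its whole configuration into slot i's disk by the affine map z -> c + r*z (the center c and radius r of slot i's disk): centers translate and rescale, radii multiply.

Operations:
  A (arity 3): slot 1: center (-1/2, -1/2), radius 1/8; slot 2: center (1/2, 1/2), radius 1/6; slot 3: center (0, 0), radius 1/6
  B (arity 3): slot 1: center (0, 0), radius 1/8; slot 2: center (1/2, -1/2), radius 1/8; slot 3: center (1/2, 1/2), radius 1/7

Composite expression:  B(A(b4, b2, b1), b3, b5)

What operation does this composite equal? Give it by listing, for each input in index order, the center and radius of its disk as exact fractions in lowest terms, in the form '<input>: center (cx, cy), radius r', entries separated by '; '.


b1: center (0, 0), radius 1/48; b2: center (1/16, 1/16), radius 1/48; b3: center (1/2, -1/2), radius 1/8; b4: center (-1/16, -1/16), radius 1/64; b5: center (1/2, 1/2), radius 1/7

Each b-disk chains the slot maps above it in B; radii multiply.
b4: after 2 affine steps, its disk has center (-1/16, -1/16), radius 1/64
b2: after 2 affine steps, its disk has center (1/16, 1/16), radius 1/48
b1: after 2 affine steps, its disk has center (0, 0), radius 1/48
b3: after 1 affine step, its disk has center (1/2, -1/2), radius 1/8
b5: after 1 affine step, its disk has center (1/2, 1/2), radius 1/7


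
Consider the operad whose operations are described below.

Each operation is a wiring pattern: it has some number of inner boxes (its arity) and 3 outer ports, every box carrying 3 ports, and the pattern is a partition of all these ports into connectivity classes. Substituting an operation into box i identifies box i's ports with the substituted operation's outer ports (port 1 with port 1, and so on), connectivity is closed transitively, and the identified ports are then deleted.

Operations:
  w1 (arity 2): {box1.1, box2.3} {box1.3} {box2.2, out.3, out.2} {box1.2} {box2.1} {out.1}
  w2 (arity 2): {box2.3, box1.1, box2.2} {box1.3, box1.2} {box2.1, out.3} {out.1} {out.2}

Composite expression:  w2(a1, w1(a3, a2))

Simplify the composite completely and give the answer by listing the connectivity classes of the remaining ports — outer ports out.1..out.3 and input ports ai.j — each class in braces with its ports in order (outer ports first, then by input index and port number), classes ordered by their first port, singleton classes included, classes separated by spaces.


{out.1} {out.2} {out.3} {a1.1, a2.2} {a1.2, a1.3} {a2.1} {a2.3, a3.1} {a3.2} {a3.3}

Connectivity passes through glued w2-boundaries; trace each wire chain.
w1 over (a3, a2) gives {out.1} {out.2, out.3, a2.2} {a2.1} {a2.3, a3.1} {a3.2} {a3.3}, out.j being that stage's outer ports
w2 over (a1, a3, a2) gives {out.1} {out.2} {out.3} {a1.1, a2.2} {a1.2, a1.3} {a2.1} {a2.3, a3.1} {a3.2} {a3.3}, out.j being that stage's outer ports


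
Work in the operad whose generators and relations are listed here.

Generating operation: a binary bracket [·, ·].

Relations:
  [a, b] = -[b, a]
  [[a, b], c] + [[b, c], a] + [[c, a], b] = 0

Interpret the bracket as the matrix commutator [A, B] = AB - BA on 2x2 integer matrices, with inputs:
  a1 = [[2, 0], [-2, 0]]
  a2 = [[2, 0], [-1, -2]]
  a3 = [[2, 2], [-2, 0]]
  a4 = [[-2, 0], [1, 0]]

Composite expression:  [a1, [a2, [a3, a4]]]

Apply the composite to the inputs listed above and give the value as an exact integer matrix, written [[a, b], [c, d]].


[[32, 32], [8, -32]]

[a3, a4] = [[2, 4], [2, -2]]
[a2, [a3, a4]] = [[4, 16], [-12, -4]]
[a1, [a2, [a3, a4]]] = [[32, 32], [8, -32]]


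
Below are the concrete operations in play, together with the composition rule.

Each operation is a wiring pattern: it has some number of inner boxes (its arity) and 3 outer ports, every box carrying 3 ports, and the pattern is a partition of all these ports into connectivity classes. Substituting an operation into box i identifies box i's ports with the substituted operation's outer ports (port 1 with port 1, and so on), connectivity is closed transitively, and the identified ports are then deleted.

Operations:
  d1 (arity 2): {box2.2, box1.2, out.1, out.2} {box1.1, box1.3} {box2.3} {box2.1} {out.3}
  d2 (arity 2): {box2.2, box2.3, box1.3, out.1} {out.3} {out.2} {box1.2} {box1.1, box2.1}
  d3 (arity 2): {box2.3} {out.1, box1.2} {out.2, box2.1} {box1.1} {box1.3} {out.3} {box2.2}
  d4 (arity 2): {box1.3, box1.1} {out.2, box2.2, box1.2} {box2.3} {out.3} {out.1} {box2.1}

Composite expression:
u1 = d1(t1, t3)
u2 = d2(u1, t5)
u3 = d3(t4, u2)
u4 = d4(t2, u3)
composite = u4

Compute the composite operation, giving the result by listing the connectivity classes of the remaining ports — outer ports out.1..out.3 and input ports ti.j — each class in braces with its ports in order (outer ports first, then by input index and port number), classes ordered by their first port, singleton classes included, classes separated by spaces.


{out.1} {out.2, t2.2, t5.2, t5.3} {out.3} {t1.1, t1.3} {t1.2, t3.2, t5.1} {t2.1, t2.3} {t3.1} {t3.3} {t4.1} {t4.2} {t4.3}

After gluing at d4, chains via deleted ports link the t-ports.
the subtree at d1 composes to {out.1, out.2, t1.2, t3.2} {out.3} {t1.1, t1.3} {t3.1} {t3.3} on (t1, t3); out.j = own outer ports
the subtree at d2 composes to {out.1, t5.2, t5.3} {out.2} {out.3} {t1.1, t1.3} {t1.2, t3.2, t5.1} {t3.1} {t3.3} on (t1, t3, t5); out.j = own outer ports
the subtree at d3 composes to {out.1, t4.2} {out.2, t5.2, t5.3} {out.3} {t1.1, t1.3} {t1.2, t3.2, t5.1} {t3.1} {t3.3} {t4.1} {t4.3} on (t4, t1, t3, t5); out.j = own outer ports
the subtree at d4 composes to {out.1} {out.2, t2.2, t5.2, t5.3} {out.3} {t1.1, t1.3} {t1.2, t3.2, t5.1} {t2.1, t2.3} {t3.1} {t3.3} {t4.1} {t4.2} {t4.3} on (t2, t4, t1, t3, t5); out.j = own outer ports


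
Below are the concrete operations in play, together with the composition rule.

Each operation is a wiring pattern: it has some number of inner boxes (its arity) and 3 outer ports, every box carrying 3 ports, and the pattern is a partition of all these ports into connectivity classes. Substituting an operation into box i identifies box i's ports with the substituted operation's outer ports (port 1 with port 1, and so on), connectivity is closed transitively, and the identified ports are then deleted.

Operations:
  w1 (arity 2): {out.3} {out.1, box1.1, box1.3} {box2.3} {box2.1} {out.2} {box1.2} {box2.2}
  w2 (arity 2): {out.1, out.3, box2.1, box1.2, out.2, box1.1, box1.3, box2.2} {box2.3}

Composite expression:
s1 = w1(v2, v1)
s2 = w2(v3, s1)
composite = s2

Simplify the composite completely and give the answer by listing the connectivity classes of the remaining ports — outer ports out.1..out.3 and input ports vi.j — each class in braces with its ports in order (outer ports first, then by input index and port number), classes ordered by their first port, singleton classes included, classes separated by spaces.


{out.1, out.2, out.3, v2.1, v2.3, v3.1, v3.2, v3.3} {v1.1} {v1.2} {v1.3} {v2.2}

Reachability decides: close wires over w2-identified ports.
after w1, the pattern on (v2, v1) reads {out.1, v2.1, v2.3} {out.2} {out.3} {v1.1} {v1.2} {v1.3} {v2.2} (out.j = its outer ports)
after w2, the pattern on (v3, v2, v1) reads {out.1, out.2, out.3, v2.1, v2.3, v3.1, v3.2, v3.3} {v1.1} {v1.2} {v1.3} {v2.2} (out.j = its outer ports)


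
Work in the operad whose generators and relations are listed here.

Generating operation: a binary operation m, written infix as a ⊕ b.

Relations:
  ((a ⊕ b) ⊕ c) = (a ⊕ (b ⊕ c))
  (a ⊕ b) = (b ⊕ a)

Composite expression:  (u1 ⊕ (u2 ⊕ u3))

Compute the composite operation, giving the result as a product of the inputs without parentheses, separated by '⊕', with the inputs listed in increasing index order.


Both nesting and order wash out for m; what remains is which u's occur.
(u2 ⊕ u3) unparenthesizes to u2 ⊕ u3
(u1 ⊕ (u2 ⊕ u3)) unparenthesizes to u1 ⊕ u2 ⊕ u3
putting the inputs in ascending order: u1 ⊕ u2 ⊕ u3

u1 ⊕ u2 ⊕ u3


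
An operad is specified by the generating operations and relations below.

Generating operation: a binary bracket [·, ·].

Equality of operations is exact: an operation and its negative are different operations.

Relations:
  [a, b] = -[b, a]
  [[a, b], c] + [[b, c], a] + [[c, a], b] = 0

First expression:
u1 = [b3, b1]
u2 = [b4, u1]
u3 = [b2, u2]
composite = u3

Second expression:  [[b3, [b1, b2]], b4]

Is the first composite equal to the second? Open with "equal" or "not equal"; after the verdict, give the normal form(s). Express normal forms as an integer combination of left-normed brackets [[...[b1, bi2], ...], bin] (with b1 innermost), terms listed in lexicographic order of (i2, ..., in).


Reducing the first expression gives -[[[b1, b3], b4], b2]
Reducing the second expression gives -[[[b1, b2], b3], b4]
No match — not equal.

not equal; first: -[[[b1, b3], b4], b2]; second: -[[[b1, b2], b3], b4]
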